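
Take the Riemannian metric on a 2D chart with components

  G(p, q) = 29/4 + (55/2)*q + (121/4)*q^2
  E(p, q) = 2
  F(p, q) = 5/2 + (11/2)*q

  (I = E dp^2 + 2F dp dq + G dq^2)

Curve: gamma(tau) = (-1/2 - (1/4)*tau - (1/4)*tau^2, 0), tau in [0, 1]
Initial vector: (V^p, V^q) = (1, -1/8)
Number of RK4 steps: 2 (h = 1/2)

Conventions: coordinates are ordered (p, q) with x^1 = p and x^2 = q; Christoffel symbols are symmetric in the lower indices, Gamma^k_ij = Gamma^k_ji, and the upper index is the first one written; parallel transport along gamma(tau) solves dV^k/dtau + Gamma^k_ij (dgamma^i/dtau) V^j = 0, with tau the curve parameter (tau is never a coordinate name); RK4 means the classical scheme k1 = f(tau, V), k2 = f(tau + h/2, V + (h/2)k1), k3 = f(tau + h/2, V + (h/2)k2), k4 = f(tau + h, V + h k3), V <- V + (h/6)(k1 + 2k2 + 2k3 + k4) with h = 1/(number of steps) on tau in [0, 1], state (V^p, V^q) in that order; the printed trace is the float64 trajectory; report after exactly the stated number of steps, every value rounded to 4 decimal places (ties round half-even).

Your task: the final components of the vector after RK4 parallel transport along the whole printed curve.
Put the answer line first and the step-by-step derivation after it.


Answer: V^p = 1.0000, V^q = -0.1250

gamma'(tau) = (-1/4 - (1/2)*tau, 0); f(tau, V)^k = -Gamma^k_ij(gamma(tau)) gamma'^i(tau) V^j; h = 1/2; intermediate values shown to 6 dp
curve data and Christoffel symbols at the stage parameters:
  tau = 0.000000: gamma = (-0.500000, 0.000000), gamma' = (-0.250000, 0.000000); Gamma_ppp = 0.000000, Gamma_ppq = 0.000000, Gamma_pqq = 0.666667, Gamma_qpp = 0.000000, Gamma_qpq = 0.000000, Gamma_qqq = 1.666667
  tau = 0.250000: gamma = (-0.578125, 0.000000), gamma' = (-0.375000, 0.000000); Gamma_ppp = 0.000000, Gamma_ppq = 0.000000, Gamma_pqq = 0.666667, Gamma_qpp = 0.000000, Gamma_qpq = 0.000000, Gamma_qqq = 1.666667
  tau = 0.500000: gamma = (-0.687500, 0.000000), gamma' = (-0.500000, 0.000000); Gamma_ppp = 0.000000, Gamma_ppq = 0.000000, Gamma_pqq = 0.666667, Gamma_qpp = 0.000000, Gamma_qpq = 0.000000, Gamma_qqq = 1.666667
  tau = 0.750000: gamma = (-0.828125, 0.000000), gamma' = (-0.625000, 0.000000); Gamma_ppp = 0.000000, Gamma_ppq = 0.000000, Gamma_pqq = 0.666667, Gamma_qpp = 0.000000, Gamma_qpq = 0.000000, Gamma_qqq = 1.666667
  tau = 1.000000: gamma = (-1.000000, 0.000000), gamma' = (-0.750000, 0.000000); Gamma_ppp = 0.000000, Gamma_ppq = 0.000000, Gamma_pqq = 0.666667, Gamma_qpp = 0.000000, Gamma_qpq = 0.000000, Gamma_qqq = 1.666667
step 0: V^p = 1.0000, V^q = -0.1250
step 1: k1 = (0.000000, 0.000000), k2 = (0.000000, 0.000000), k3 = (0.000000, 0.000000), k4 = (0.000000, 0.000000); V <- V + (h/6)(k1 + 2k2 + 2k3 + k4): V^p = 1.0000, V^q = -0.1250
step 2: k1 = (0.000000, 0.000000), k2 = (0.000000, 0.000000), k3 = (0.000000, 0.000000), k4 = (0.000000, 0.000000); V <- V + (h/6)(k1 + 2k2 + 2k3 + k4): V^p = 1.0000, V^q = -0.1250


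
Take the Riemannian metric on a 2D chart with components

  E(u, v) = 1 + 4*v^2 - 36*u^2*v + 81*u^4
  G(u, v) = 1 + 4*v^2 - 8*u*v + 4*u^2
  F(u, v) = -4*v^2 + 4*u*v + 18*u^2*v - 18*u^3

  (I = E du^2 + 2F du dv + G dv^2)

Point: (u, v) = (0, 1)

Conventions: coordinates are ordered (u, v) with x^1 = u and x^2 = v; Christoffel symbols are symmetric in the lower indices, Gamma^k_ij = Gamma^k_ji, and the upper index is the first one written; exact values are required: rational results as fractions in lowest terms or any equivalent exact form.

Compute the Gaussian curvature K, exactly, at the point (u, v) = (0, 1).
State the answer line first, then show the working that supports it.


Answer: K = -4/81

E = 5, F = -4, G = 5, EG - F^2 = 9 at the point
E_u = 0, E_v = 8, F_u = 4, F_v = -8, G_u = -8, G_v = 8
E_vv = 8, F_uv = 4, G_uu = 8
Brioschi: K = (det M1 - det M2) / (EG - F^2)^2 with the standard first/second-derivative matrices M1, M2.
M1 = [[-E_vv/2 + F_uv - G_uu/2, E_u/2, F_u - E_v/2], [F_v - G_u/2, E, F], [G_v/2, F, G]] = [[-4, 0, 0], [-4, 5, -4], [4, -4, 5]]; det M1 = -36
M2 = [[0, E_v/2, G_u/2], [E_v/2, E, F], [G_u/2, F, G]] = [[0, 4, -4], [4, 5, -4], [-4, -4, 5]]; det M2 = -32
det M1 - det M2 = -4; K = -4 / (9)^2 = -4/81


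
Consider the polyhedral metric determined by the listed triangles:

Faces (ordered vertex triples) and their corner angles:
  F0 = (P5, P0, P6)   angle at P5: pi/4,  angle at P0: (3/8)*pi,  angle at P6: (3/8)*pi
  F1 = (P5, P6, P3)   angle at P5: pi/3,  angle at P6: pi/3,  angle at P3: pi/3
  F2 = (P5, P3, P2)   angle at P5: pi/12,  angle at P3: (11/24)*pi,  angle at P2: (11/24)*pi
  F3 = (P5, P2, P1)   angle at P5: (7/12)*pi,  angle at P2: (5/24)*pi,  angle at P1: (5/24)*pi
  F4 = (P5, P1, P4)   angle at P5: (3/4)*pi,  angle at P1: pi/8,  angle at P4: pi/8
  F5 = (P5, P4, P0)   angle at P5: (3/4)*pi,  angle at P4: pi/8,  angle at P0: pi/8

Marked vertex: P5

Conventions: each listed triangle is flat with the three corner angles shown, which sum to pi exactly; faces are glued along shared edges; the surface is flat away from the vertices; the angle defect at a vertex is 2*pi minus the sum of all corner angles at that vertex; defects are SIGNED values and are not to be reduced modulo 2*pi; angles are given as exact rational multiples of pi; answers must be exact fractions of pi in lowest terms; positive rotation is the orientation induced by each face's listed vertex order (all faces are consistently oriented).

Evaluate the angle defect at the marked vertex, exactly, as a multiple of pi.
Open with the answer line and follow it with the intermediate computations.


Answer: defect(P5) = (-3/4)*pi

Sum of corner angles at P5: (11/4)*pi
defect = 2*pi - (11/4)*pi


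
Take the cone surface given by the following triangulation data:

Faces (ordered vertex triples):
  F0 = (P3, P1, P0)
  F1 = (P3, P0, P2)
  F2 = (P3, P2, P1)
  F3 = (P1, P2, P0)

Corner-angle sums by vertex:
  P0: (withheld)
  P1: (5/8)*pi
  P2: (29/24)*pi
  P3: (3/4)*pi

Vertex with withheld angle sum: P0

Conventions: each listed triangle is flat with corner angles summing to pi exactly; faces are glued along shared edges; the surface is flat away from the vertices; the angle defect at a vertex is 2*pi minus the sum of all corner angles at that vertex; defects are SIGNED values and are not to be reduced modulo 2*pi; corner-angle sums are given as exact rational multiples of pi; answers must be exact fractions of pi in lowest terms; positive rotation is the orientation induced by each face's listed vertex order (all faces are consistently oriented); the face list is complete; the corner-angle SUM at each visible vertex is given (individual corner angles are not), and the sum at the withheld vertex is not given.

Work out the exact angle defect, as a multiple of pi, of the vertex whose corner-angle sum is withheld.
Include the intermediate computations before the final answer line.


V = 4, E = 6, F = 4; chi = V - E + F = 2
Gauss-Bonnet: total defect = 2*pi*chi = 4*pi; visible defects sum to (41/12)*pi

Answer: defect(P0) = (7/12)*pi


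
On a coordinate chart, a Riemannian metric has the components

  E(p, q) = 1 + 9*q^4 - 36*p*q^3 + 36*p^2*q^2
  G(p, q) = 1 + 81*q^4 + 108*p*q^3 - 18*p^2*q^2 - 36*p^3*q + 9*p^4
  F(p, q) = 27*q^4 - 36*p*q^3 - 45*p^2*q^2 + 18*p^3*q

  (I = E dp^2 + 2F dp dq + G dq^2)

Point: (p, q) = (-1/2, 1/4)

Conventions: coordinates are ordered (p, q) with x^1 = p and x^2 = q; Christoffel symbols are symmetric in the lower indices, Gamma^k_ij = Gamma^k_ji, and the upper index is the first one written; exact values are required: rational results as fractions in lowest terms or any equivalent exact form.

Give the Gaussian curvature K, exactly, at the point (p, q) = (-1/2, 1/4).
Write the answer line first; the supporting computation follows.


Answer: K = -368640/124609

E = 481/256, F = -225/256, G = 481/256, EG - F^2 = 353/128 at the point
E_p = -45/16, E_q = 135/16, F_p = 45/8, F_q = -45/16, G_p = -135/16, G_q = -45/16
E_qq = 207/4, F_pq = 117/4, G_pp = 207/4
By Brioschi, K is (det M1 - det M2) divided by (EG - F^2) squared.
M1 = [[-E_qq/2 + F_pq - G_pp/2, E_p/2, F_p - E_q/2], [F_q - G_p/2, E, F], [G_q/2, F, G]] = [[-45/2, -45/32, 45/32], [45/32, 481/256, -225/256], [-45/32, -225/256, 481/256]]; det M1 = -29745/512
M2 = [[0, E_q/2, G_p/2], [E_q/2, E, F], [G_p/2, F, G]] = [[0, 135/32, -135/32], [135/32, 481/256, -225/256], [-135/32, -225/256, 481/256]]; det M2 = -18225/512
det M1 - det M2 = -45/2; K = -45/2 / (353/128)^2 = -368640/124609


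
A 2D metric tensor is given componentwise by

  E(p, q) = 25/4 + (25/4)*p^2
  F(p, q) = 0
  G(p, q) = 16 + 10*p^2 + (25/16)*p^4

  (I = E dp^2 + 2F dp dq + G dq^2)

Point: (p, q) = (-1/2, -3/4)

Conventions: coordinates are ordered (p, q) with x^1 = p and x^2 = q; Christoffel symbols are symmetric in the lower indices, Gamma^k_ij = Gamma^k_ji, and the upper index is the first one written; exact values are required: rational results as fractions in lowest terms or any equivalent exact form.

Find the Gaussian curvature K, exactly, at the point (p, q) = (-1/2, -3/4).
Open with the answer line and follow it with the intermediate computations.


Answer: K = -512/8625

E = 125/16, F = 0, G = 4761/256, EG - F^2 = 595125/4096 at the point
E_p = -25/4, E_q = 0, F_p = 0, F_q = 0, G_p = -345/32, G_q = 0
E_qq = 0, F_pq = 0, G_pp = 395/16
K follows from Brioschi's formula, (det M1 - det M2)/(EG - F^2)^2.
M1 = [[-E_qq/2 + F_pq - G_pp/2, E_p/2, F_p - E_q/2], [F_q - G_p/2, E, F], [G_q/2, F, G]] = [[-395/32, -25/8, 0], [345/64, 125/16, 0], [0, 0, 4761/256]]; det M1 = -97005375/65536
M2 = [[0, E_q/2, G_p/2], [E_q/2, E, F], [G_p/2, F, G]] = [[0, 0, -345/64], [0, 125/16, 0], [-345/64, 0, 4761/256]]; det M2 = -14878125/65536
det M1 - det M2 = -41063625/32768; K = -41063625/32768 / (595125/4096)^2 = -512/8625


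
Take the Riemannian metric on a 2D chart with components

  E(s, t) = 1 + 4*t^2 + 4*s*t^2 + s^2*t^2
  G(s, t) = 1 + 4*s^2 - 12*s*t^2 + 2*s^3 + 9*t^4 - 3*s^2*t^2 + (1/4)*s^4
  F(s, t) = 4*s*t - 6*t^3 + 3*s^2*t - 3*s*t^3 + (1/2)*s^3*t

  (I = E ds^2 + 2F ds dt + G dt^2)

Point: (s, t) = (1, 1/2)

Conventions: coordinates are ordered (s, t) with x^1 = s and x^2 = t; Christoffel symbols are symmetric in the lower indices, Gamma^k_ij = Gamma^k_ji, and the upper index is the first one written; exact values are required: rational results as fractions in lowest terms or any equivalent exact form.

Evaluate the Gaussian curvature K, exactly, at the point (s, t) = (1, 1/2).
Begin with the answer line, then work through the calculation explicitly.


Answer: K = -2688/10201

E = 13/4, F = 21/8, G = 65/16, EG - F^2 = 101/16 at the point
E_s = 3/2, E_t = 9, F_s = 43/8, F_t = 3/4, G_s = 21/2, G_t = -21/2
E_tt = 18, F_st = 37/4, G_ss = 43/2
Brioschi: K = (det M1 - det M2) / (EG - F^2)^2 with the standard first/second-derivative matrices M1, M2.
M1 = [[-E_tt/2 + F_st - G_ss/2, E_s/2, F_s - E_t/2], [F_t - G_s/2, E, F], [G_t/2, F, G]] = [[-21/2, 3/4, 7/8], [-9/2, 13/4, 21/8], [-21/4, 21/8, 65/16]]; det M1 = -933/16
M2 = [[0, E_t/2, G_s/2], [E_t/2, E, F], [G_s/2, F, G]] = [[0, 9/2, 21/4], [9/2, 13/4, 21/8], [21/4, 21/8, 65/16]]; det M2 = -765/16
det M1 - det M2 = -21/2; K = -21/2 / (101/16)^2 = -2688/10201


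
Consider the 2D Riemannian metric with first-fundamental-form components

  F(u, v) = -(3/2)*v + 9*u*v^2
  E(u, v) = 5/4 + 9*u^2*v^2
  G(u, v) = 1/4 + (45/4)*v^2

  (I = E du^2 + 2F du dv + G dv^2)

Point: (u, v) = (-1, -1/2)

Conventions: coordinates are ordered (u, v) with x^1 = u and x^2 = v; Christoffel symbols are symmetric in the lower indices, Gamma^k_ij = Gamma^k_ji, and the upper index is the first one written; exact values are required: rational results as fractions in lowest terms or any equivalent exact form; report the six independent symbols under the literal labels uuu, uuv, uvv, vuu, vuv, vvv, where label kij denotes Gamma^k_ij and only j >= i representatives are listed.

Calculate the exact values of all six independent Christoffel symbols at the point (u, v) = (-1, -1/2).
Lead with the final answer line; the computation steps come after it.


Answer: Gamma_uuu = 207/542, Gamma_uuv = -441/271, Gamma_uvv = 465/271, Gamma_vuu = 648/271, Gamma_vuv = -216/271, Gamma_vvv = -270/271

E = 7/2, F = -3/2, G = 49/16 at the point
E_u = -9/2, E_v = -9, F_u = 9/4, F_v = 15/2, G_u = 0, G_v = -45/4
EG - F^2 = 271/32;  g^inv = (32/271) * [[49/16, 3/2], [3/2, 7/2]]
first-kind symbols [ij,l] = (1/2)(d_i g_jl + d_j g_il - d_l g_ij): [uu,u] = E_u/2 = -9/4, [uu,v] = F_u - E_v/2 = 27/4, [uv,u] = E_v/2 = -9/2, [uv,v] = G_u/2 = 0, [vv,u] = F_v - G_u/2 = 15/2, [vv,v] = G_v/2 = -45/8
Gamma^u_ij = (G*[ij,u] - F*[ij,v])/(EG - F^2), Gamma^v_ij = (E*[ij,v] - F*[ij,u])/(EG - F^2)


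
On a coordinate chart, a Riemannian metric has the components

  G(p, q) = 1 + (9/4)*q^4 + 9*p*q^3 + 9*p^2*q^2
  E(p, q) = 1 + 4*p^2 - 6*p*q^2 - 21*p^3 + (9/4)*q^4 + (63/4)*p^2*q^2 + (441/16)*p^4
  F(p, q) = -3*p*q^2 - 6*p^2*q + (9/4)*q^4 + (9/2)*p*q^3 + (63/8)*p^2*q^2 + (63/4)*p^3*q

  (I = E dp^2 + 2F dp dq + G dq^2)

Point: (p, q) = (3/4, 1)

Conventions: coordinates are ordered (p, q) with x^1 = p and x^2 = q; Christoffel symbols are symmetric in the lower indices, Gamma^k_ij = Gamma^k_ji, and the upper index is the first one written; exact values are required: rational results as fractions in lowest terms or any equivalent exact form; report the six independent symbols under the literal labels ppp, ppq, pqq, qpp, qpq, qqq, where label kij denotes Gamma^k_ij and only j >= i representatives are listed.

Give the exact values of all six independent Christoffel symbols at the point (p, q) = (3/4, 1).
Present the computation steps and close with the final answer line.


E = 39817/4096, F = 2835/256, G = 241/16 at the point
E_p = 8883/256, E_q = 567/32, F_p = 1977/64, F_q = 6849/256, G_p = 45/2, G_q = 315/8
EG - F^2 = 97417/4096;  g^inv = (4096/97417) * [[241/16, -2835/256], [-2835/256, 39817/4096]]
first-kind symbols [ij,l] = (1/2)(d_i g_jl + d_j g_il - d_l g_ij): [pp,p] = E_p/2 = 8883/512, [pp,q] = F_p - E_q/2 = 705/32, [pq,p] = E_q/2 = 567/64, [pq,q] = G_p/2 = 45/4, [qq,p] = F_q - G_p/2 = 3969/256, [qq,q] = G_q/2 = 315/16
Gamma^p_ij = (G*[ij,p] - F*[ij,q])/(EG - F^2), Gamma^q_ij = (E*[ij,q] - F*[ij,p])/(EG - F^2)

Answer: Gamma_ppp = 71064/97417, Gamma_ppq = 36288/97417, Gamma_pqq = 63504/97417, Gamma_qpp = 90240/97417, Gamma_qpq = 46080/97417, Gamma_qqq = 80640/97417


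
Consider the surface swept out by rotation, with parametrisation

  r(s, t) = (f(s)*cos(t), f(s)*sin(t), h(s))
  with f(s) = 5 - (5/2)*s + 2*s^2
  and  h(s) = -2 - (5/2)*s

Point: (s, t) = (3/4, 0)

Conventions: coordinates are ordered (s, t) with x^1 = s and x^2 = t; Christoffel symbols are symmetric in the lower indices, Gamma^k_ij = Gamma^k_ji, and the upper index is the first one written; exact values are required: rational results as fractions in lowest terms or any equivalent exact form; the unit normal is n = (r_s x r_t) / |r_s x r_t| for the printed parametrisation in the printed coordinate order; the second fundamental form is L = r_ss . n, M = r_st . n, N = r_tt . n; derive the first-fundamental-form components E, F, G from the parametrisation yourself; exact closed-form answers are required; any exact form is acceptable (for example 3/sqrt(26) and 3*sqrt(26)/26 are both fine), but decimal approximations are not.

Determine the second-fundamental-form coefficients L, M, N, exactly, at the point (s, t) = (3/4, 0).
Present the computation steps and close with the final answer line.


f = 17/4, f' = 1/2, f'' = 4, h' = -5/2, h'' = 0
E = 13/2, F = 0, G = 289/16; answer radicand W^2 = 13/2
unnormalised second-form numerators: l = 10, m = 0, n = -85/8; L = l/sqrt(13/2), and similarly M = m/sqrt(W^2), N = n/sqrt(W^2)

Answer: L = 10*sqrt(26)/13, M = 0, N = -85*sqrt(26)/104


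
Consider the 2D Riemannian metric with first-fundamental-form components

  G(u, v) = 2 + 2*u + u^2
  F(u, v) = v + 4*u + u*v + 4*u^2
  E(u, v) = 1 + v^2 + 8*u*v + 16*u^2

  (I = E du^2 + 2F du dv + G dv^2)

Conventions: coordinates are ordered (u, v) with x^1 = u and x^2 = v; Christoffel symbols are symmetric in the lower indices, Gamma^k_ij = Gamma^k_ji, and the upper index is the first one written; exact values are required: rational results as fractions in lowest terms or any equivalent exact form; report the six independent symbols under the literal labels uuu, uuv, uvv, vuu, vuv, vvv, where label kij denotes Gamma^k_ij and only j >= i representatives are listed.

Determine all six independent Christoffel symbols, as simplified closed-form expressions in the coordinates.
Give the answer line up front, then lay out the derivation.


Answer: Gamma_uuu = (16*u + 4*v)/(17*u^2 + 8*u*v + 2*u + v^2 + 2), Gamma_uuv = (4*u + v)/(17*u^2 + 8*u*v + 2*u + v^2 + 2), Gamma_uvv = 0, Gamma_vuu = (4*u + 4)/(17*u^2 + 8*u*v + 2*u + v^2 + 2), Gamma_vuv = (u + 1)/(17*u^2 + 8*u*v + 2*u + v^2 + 2), Gamma_vvv = 0

E = 1 + v^2 + 8*u*v + 16*u^2; F = v + 4*u + u*v + 4*u^2; G = 2 + 2*u + u^2
Gamma^k_ij = (1/2) g^{kl} (d_i g_jl + d_j g_il - d_l g_ij), with g^inv = (1/(EG-F^2)) [[G, -F], [-F, E]]
first partials: E_u = 8*v + 32*u, E_v = 2*v + 8*u, F_u = 4 + v + 8*u, F_v = 1 + u, G_u = 2 + 2*u, G_v = 0
D = EG - F^2 = 2 + 2*u + v^2 + 8*u*v + 17*u^2
expanded: Gamma^u_uu = (G E_u - 2F F_u + F E_v)/(2D), Gamma^u_uv = (G E_v - F G_u)/(2D), Gamma^u_vv = (2G F_v - G G_u - F G_v)/(2D), Gamma^v_uu = (2E F_u - E E_v - F E_u)/(2D), Gamma^v_uv = (E G_u - F E_v)/(2D), Gamma^v_vv = (E G_v - 2F F_v + F G_u)/(2D); substitute and cancel common factors


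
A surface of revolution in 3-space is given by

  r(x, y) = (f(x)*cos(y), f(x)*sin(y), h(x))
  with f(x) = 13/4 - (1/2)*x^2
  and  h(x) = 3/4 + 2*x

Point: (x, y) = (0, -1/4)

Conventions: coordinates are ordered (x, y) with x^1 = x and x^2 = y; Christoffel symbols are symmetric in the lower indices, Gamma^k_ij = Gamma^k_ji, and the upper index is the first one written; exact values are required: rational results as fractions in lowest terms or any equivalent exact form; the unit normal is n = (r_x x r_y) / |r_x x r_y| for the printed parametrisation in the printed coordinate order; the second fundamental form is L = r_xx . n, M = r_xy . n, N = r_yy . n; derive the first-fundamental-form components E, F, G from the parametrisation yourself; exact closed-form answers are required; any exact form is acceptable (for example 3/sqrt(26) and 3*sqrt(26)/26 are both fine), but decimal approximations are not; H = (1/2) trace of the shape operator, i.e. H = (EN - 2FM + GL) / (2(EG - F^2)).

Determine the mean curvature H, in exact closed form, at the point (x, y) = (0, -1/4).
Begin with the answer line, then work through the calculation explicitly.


Answer: H = 29/104

f = 13/4, f' = 0, f'' = -1, h' = 2, h'' = 0
E = 4, F = 0, G = 169/16; answer radicand W^2 = 4
unnormalised second-form numerators: l = 2, m = 0, n = 13/2; L = l/sqrt(4), and similarly M = m/sqrt(W^2), N = n/sqrt(W^2)
H = (E*n - 2*F*m + G*l) / (2*(EG - F^2)*sqrt(W^2)); E*n - 2*F*m + G*l = 377/8, EG - F^2 = 169/4, so H = (29/52)/sqrt(4)


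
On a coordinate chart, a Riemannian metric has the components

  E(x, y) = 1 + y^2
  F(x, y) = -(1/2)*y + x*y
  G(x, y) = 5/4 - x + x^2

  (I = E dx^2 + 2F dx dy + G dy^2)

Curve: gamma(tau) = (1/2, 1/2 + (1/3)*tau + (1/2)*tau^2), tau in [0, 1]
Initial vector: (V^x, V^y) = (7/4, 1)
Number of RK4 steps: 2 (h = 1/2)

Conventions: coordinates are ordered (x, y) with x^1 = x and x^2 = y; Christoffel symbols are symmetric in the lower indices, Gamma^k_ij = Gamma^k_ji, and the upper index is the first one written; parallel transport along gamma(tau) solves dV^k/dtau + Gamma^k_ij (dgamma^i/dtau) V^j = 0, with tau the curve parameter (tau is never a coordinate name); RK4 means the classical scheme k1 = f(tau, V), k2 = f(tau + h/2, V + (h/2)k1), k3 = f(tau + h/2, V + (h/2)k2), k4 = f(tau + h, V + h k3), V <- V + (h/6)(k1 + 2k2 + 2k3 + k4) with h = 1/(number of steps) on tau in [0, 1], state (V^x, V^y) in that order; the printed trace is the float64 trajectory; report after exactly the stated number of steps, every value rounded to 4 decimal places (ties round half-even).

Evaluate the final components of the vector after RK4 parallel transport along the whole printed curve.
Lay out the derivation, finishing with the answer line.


gamma'(tau) = (0, 1/3 + tau); f(tau, V)^k = -Gamma^k_ij(gamma(tau)) gamma'^i(tau) V^j; h = 1/2; intermediate values shown to 6 dp
curve data and Christoffel symbols at the stage parameters:
  tau = 0.000000: gamma = (0.500000, 0.500000), gamma' = (0.000000, 0.333333); Gamma_xxx = 0.000000, Gamma_xxy = 0.400000, Gamma_xyy = 0.000000, Gamma_yxx = 0.000000, Gamma_yxy = 0.000000, Gamma_yyy = 0.000000
  tau = 0.250000: gamma = (0.500000, 0.614583), gamma' = (0.000000, 0.583333); Gamma_xxx = 0.000000, Gamma_xxy = 0.446090, Gamma_xyy = 0.000000, Gamma_yxx = 0.000000, Gamma_yxy = 0.000000, Gamma_yyy = 0.000000
  tau = 0.500000: gamma = (0.500000, 0.791667), gamma' = (0.000000, 0.833333); Gamma_xxx = 0.000000, Gamma_xxy = 0.486660, Gamma_xyy = 0.000000, Gamma_yxx = 0.000000, Gamma_yxy = 0.000000, Gamma_yyy = 0.000000
  tau = 0.750000: gamma = (0.500000, 1.031250), gamma' = (0.000000, 1.083333); Gamma_xxx = 0.000000, Gamma_xxy = 0.499763, Gamma_xyy = 0.000000, Gamma_yxx = 0.000000, Gamma_yxy = 0.000000, Gamma_yyy = 0.000000
  tau = 1.000000: gamma = (0.500000, 1.333333), gamma' = (0.000000, 1.333333); Gamma_xxx = 0.000000, Gamma_xxy = 0.480000, Gamma_xyy = 0.000000, Gamma_yxx = 0.000000, Gamma_yxy = 0.000000, Gamma_yyy = 0.000000
step 0: V^x = 1.7500, V^y = 1.0000
step 1: k1 = (-0.233333, 0.000000), k2 = (-0.440204, 0.000000), k3 = (-0.426746, 0.000000), k4 = (-0.623179, 0.000000); V <- V + (h/6)(k1 + 2k2 + 2k3 + k4): V^x = 1.5341, V^y = 1.0000
step 2: k1 = (-0.622167, 0.000000), k2 = (-0.746383, 0.000000), k3 = (-0.729570, 0.000000), k4 = (-0.748382, 0.000000); V <- V + (h/6)(k1 + 2k2 + 2k3 + k4): V^x = 1.1739, V^y = 1.0000

Answer: V^x = 1.1739, V^y = 1.0000


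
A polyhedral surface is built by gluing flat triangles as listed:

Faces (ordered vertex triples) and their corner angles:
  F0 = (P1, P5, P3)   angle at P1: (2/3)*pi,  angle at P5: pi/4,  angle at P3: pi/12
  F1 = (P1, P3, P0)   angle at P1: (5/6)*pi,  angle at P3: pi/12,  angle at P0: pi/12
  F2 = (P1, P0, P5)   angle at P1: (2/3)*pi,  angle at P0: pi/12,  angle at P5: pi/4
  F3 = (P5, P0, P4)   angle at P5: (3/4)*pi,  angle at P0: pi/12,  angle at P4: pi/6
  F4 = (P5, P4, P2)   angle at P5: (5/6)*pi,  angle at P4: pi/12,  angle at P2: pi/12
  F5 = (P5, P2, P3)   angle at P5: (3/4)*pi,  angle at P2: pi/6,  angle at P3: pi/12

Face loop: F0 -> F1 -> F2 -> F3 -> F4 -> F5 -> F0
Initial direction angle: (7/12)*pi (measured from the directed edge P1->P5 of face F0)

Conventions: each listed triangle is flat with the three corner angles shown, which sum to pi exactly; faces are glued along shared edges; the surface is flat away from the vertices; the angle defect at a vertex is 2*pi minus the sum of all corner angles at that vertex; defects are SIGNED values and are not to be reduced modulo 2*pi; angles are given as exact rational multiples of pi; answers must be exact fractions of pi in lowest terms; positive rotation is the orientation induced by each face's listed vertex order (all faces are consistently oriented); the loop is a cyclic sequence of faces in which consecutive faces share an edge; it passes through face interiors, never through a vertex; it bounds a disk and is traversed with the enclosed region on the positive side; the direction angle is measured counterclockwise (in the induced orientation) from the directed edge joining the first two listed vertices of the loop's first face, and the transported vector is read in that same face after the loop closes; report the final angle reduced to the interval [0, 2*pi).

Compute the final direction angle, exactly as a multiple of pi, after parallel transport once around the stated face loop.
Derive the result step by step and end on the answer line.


enclosed vertex P1: corner angles sum to (13/6)*pi, defect = 2*pi - (13/6)*pi = -pi/6
enclosed vertex P5: corner angles sum to (17/6)*pi, defect = 2*pi - (17/6)*pi = (-5/6)*pi
the final direction is the initial angle plus the enclosed defects, taken mod 2*pi in the induced orientation
final angle = (7/12)*pi - pi = (19/12)*pi (mod 2*pi)

Answer: final direction angle = (19/12)*pi


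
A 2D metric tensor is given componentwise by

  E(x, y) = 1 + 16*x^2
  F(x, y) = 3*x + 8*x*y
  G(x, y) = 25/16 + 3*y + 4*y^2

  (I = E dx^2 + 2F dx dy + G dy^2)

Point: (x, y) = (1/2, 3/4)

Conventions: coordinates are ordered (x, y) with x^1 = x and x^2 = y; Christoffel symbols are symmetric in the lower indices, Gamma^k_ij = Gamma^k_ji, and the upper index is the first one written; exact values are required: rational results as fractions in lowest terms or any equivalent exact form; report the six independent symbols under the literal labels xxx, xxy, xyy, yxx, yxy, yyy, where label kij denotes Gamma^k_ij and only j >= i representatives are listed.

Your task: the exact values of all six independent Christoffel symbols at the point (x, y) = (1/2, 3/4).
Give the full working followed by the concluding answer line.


E = 5, F = 9/2, G = 97/16 at the point
E_x = 16, E_y = 0, F_x = 9, F_y = 4, G_x = 0, G_y = 9
EG - F^2 = 161/16;  g^inv = (16/161) * [[97/16, -9/2], [-9/2, 5]]
first-kind symbols [ij,l] = (1/2)(d_i g_jl + d_j g_il - d_l g_ij): [xx,x] = E_x/2 = 8, [xx,y] = F_x - E_y/2 = 9, [xy,x] = E_y/2 = 0, [xy,y] = G_x/2 = 0, [yy,x] = F_y - G_x/2 = 4, [yy,y] = G_y/2 = 9/2
Gamma^x_ij = (G*[ij,x] - F*[ij,y])/(EG - F^2), Gamma^y_ij = (E*[ij,y] - F*[ij,x])/(EG - F^2)

Answer: Gamma_xxx = 128/161, Gamma_xxy = 0, Gamma_xyy = 64/161, Gamma_yxx = 144/161, Gamma_yxy = 0, Gamma_yyy = 72/161


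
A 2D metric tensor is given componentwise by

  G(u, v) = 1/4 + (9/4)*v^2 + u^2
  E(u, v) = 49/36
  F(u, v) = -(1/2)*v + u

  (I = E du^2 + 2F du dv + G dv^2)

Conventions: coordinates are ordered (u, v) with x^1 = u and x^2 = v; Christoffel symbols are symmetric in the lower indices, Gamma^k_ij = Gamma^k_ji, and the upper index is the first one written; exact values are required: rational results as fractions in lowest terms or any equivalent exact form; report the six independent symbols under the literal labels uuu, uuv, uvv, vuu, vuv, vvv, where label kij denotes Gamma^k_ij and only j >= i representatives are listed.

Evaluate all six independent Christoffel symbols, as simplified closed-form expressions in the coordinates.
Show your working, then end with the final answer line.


E = 49/36; F = -(1/2)*v + u; G = 1/4 + (9/4)*v^2 + u^2
Gamma^k_ij = (1/2) g^{kl} (d_i g_jl + d_j g_il - d_l g_ij), with g^inv = (1/(EG-F^2)) [[G, -F], [-F, E]]
first partials: E_u = 0, E_v = 0, F_u = 1, F_v = -1/2, G_u = 2*u, G_v = (9/2)*v
D = EG - F^2 = 49/144 + (45/16)*v^2 + u*v + (13/36)*u^2
expanded: Gamma^u_uu = (G E_u - 2F F_u + F E_v)/(2D), Gamma^u_uv = (G E_v - F G_u)/(2D), Gamma^u_vv = (2G F_v - G G_u - F G_v)/(2D), Gamma^v_uu = (2E F_u - E E_v - F E_u)/(2D), Gamma^v_uv = (E G_u - F E_v)/(2D), Gamma^v_vv = (E G_v - 2F F_v + F G_u)/(2D); substitute and cancel common factors

Answer: Gamma_uuu = (-144*u + 72*v)/(52*u^2 + 144*u*v + 405*v^2 + 49), Gamma_uuv = (-144*u^2 + 72*u*v)/(52*u^2 + 144*u*v + 405*v^2 + 49), Gamma_uvv = (-144*u^3 - 72*u^2 - 324*u*v^2 - 324*u*v - 36*u - 18)/(52*u^2 + 144*u*v + 405*v^2 + 49), Gamma_vuu = 196/(52*u^2 + 144*u*v + 405*v^2 + 49), Gamma_vuv = 196*u/(52*u^2 + 144*u*v + 405*v^2 + 49), Gamma_vvv = (144*u^2 - 72*u*v + 72*u + 405*v)/(52*u^2 + 144*u*v + 405*v^2 + 49)


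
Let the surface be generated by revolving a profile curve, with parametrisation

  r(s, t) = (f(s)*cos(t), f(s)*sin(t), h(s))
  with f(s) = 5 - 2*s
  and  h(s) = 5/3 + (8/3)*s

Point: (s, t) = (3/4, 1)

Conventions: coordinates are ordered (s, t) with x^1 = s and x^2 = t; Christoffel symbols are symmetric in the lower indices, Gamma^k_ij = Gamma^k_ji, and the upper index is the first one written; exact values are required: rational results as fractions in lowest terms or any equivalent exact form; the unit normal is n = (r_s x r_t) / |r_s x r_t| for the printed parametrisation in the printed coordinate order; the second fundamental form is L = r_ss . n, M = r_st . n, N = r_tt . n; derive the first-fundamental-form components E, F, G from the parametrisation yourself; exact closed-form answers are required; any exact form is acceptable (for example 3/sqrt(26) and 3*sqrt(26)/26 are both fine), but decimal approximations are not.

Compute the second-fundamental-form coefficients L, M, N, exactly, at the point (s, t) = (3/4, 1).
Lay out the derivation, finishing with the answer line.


f = 7/2, f' = -2, f'' = 0, h' = 8/3, h'' = 0
E = 100/9, F = 0, G = 49/4; answer radicand W^2 = 100/9
unnormalised second-form numerators: l = 0, m = 0, n = 28/3; L = l/sqrt(100/9), and similarly M = m/sqrt(W^2), N = n/sqrt(W^2)

Answer: L = 0, M = 0, N = 14/5


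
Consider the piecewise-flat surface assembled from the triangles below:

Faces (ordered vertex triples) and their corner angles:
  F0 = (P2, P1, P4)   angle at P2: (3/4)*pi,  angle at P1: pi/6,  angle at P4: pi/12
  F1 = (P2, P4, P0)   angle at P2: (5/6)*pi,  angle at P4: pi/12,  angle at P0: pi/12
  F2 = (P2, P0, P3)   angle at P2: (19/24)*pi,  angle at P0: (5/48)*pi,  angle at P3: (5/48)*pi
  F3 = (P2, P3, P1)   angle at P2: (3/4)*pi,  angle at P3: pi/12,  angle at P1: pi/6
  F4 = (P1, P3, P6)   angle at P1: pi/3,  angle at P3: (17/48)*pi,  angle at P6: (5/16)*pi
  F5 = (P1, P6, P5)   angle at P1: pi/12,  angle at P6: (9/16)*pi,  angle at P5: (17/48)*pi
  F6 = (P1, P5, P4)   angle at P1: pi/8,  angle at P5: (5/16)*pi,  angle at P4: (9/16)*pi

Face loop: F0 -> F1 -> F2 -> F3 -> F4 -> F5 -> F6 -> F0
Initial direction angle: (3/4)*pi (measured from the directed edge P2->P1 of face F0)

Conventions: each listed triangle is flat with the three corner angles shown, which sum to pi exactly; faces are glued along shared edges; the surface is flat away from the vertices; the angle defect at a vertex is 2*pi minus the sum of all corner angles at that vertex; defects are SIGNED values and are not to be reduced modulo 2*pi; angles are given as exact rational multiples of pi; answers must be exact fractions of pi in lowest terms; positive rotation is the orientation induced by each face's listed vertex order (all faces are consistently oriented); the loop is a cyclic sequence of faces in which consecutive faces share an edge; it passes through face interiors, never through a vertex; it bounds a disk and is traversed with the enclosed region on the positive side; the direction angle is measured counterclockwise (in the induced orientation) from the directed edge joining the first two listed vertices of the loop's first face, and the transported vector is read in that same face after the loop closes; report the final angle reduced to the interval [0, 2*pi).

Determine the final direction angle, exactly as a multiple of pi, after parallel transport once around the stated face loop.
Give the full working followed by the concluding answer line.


enclosed vertex P1: corner angles sum to (7/8)*pi, defect = 2*pi - (7/8)*pi = (9/8)*pi
enclosed vertex P2: corner angles sum to (25/8)*pi, defect = 2*pi - (25/8)*pi = (-9/8)*pi
the rotation equals the total enclosed defect, so the final angle is initial + defects (mod 2*pi)
final angle = (3/4)*pi + 0 = (3/4)*pi (mod 2*pi)

Answer: final direction angle = (3/4)*pi


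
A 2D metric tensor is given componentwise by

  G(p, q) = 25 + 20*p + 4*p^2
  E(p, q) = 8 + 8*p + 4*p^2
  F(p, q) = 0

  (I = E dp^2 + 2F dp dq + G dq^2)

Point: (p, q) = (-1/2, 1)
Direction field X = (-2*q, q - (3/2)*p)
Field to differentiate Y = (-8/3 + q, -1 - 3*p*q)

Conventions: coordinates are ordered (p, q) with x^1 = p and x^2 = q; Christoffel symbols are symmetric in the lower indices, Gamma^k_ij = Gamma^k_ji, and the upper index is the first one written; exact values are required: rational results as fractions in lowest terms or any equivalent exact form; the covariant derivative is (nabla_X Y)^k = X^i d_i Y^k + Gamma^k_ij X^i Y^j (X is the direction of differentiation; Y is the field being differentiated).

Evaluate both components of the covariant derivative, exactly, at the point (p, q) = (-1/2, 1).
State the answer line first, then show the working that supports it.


Answer: (nabla_X Y)^p = 101/60, (nabla_X Y)^q = 20/3

E = 5, F = 0, G = 16 at the point
E_p = 4, E_q = 0, F_p = 0, F_q = 0, G_p = 16, G_q = 0
EG - F^2 = 80;  g^inv = (1/80) * [[16, 0], [0, 5]]
first-kind symbols [ij,l] = (1/2)(d_i g_jl + d_j g_il - d_l g_ij): [pp,p] = E_p/2 = 2, [pp,q] = F_p - E_q/2 = 0, [pq,p] = E_q/2 = 0, [pq,q] = G_p/2 = 8, [qq,p] = F_q - G_p/2 = -8, [qq,q] = G_q/2 = 0
Gamma^p_ij = (G*[ij,p] - F*[ij,q])/(EG - F^2), Gamma^q_ij = (E*[ij,q] - F*[ij,p])/(EG - F^2)
Gamma_ppp = 2/5, Gamma_ppq = 0, Gamma_pqq = -8/5, Gamma_qpp = 0, Gamma_qpq = 1/2, Gamma_qqq = 0
X = (-2, 7/4), Y = (-5/3, 1/2) at the point


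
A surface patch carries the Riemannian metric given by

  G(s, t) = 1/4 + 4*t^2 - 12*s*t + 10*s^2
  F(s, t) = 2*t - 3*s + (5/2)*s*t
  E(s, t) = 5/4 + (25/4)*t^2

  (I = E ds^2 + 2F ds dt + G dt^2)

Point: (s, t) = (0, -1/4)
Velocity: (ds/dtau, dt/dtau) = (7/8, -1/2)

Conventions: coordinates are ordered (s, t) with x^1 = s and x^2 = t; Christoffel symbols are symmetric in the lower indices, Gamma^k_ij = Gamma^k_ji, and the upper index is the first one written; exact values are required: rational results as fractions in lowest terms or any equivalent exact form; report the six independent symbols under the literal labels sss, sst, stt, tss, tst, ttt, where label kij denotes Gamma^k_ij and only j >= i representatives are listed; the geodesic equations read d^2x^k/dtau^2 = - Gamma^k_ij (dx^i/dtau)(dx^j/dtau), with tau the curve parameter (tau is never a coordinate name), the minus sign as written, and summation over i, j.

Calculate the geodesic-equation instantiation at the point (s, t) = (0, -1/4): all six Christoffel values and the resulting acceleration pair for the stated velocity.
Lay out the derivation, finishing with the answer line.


E = 105/64, F = -1/2, G = 1/2 at the point
E_s = 0, E_t = -25/8, F_s = -29/8, F_t = 2, G_s = 3, G_t = -2
EG - F^2 = 73/128;  g^inv = (128/73) * [[1/2, 1/2], [1/2, 105/64]]
first-kind symbols [ij,l] = (1/2)(d_i g_jl + d_j g_il - d_l g_ij): [ss,s] = E_s/2 = 0, [ss,t] = F_s - E_t/2 = -33/16, [st,s] = E_t/2 = -25/16, [st,t] = G_s/2 = 3/2, [tt,s] = F_t - G_s/2 = 1/2, [tt,t] = G_t/2 = -1
Gamma^s_ij = (G*[ij,s] - F*[ij,t])/(EG - F^2), Gamma^t_ij = (E*[ij,t] - F*[ij,s])/(EG - F^2)
Gamma_sss = -132/73, Gamma_sst = -4/73, Gamma_stt = -32/73, Gamma_tss = -3465/584, Gamma_tst = 215/73, Gamma_ttt = -178/73
d^2s/dtau^2 = -(Gamma_sss*(7/8)^2 + 2*Gamma_sst*(7/8)*(-1/2) + Gamma_stt*(-1/2)^2) = 1689/1168
d^2t/dtau^2 = -(Gamma_tss*(7/8)^2 + 2*Gamma_tst*(7/8)*(-1/2) + Gamma_ttt*(-1/2)^2) = 288889/37376

Answer: Gamma_sss = -132/73, Gamma_sst = -4/73, Gamma_stt = -32/73, Gamma_tss = -3465/584, Gamma_tst = 215/73, Gamma_ttt = -178/73; accelerations (d^2s/dtau^2, d^2t/dtau^2) = (1689/1168, 288889/37376)


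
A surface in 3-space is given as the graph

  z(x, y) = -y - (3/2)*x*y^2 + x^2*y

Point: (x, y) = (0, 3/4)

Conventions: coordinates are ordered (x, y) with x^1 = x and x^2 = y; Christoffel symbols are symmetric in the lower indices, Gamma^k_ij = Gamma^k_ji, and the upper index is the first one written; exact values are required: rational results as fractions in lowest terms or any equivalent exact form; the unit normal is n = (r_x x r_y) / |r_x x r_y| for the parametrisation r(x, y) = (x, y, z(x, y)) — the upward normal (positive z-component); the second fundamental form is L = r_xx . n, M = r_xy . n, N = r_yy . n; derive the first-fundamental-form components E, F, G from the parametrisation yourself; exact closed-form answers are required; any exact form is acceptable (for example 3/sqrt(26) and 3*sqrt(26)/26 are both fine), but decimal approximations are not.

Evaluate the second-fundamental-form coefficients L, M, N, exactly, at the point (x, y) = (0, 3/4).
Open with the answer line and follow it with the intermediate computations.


Answer: L = 48*sqrt(2777)/2777, M = -72*sqrt(2777)/2777, N = 0

z_x = -27/32, z_y = -1, z_xx = 3/2, z_xy = -9/4, z_yy = 0
E = 1753/1024, F = 27/32, G = 2; answer radicand W^2 = 2777/1024
unnormalised second-form numerators: l = 3/2, m = -9/4, n = 0; L = l/sqrt(2777/1024), and similarly M = m/sqrt(W^2), N = n/sqrt(W^2)


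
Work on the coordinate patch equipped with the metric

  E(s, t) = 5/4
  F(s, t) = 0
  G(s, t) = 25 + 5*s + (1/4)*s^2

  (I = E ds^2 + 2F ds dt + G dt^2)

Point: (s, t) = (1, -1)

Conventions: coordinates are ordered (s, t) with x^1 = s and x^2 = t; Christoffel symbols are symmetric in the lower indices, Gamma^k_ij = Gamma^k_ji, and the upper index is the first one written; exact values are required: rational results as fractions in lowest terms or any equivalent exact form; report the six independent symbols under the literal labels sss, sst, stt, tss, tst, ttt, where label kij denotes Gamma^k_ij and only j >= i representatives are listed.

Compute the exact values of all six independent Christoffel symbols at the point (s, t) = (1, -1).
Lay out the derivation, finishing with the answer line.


E = 5/4, F = 0, G = 121/4 at the point
E_s = 0, E_t = 0, F_s = 0, F_t = 0, G_s = 11/2, G_t = 0
EG - F^2 = 605/16;  g^inv = (16/605) * [[121/4, 0], [0, 5/4]]
first-kind symbols [ij,l] = (1/2)(d_i g_jl + d_j g_il - d_l g_ij): [ss,s] = E_s/2 = 0, [ss,t] = F_s - E_t/2 = 0, [st,s] = E_t/2 = 0, [st,t] = G_s/2 = 11/4, [tt,s] = F_t - G_s/2 = -11/4, [tt,t] = G_t/2 = 0
Gamma^s_ij = (G*[ij,s] - F*[ij,t])/(EG - F^2), Gamma^t_ij = (E*[ij,t] - F*[ij,s])/(EG - F^2)

Answer: Gamma_sss = 0, Gamma_sst = 0, Gamma_stt = -11/5, Gamma_tss = 0, Gamma_tst = 1/11, Gamma_ttt = 0


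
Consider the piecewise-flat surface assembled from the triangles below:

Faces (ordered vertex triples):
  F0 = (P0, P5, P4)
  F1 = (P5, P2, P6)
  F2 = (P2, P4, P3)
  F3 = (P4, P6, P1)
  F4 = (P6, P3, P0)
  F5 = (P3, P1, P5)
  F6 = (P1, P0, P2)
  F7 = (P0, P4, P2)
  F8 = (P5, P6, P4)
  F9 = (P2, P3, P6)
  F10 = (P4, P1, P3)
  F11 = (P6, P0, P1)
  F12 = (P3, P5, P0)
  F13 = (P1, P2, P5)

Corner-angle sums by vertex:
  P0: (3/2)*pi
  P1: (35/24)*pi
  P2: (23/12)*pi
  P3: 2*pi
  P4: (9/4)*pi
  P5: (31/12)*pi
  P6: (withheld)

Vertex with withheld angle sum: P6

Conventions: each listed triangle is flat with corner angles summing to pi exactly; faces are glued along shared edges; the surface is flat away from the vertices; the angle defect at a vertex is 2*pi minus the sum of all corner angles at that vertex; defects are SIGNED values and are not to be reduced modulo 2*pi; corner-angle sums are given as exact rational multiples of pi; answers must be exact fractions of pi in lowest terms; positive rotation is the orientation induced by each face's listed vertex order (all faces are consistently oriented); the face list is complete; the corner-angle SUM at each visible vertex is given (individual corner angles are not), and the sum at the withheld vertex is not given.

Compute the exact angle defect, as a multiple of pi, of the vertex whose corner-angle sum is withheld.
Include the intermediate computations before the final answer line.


V = 7, E = 21, F = 14; chi = V - E + F = 0
Gauss-Bonnet: total defect = 2*pi*chi = 0; visible defects sum to (7/24)*pi

Answer: defect(P6) = (-7/24)*pi


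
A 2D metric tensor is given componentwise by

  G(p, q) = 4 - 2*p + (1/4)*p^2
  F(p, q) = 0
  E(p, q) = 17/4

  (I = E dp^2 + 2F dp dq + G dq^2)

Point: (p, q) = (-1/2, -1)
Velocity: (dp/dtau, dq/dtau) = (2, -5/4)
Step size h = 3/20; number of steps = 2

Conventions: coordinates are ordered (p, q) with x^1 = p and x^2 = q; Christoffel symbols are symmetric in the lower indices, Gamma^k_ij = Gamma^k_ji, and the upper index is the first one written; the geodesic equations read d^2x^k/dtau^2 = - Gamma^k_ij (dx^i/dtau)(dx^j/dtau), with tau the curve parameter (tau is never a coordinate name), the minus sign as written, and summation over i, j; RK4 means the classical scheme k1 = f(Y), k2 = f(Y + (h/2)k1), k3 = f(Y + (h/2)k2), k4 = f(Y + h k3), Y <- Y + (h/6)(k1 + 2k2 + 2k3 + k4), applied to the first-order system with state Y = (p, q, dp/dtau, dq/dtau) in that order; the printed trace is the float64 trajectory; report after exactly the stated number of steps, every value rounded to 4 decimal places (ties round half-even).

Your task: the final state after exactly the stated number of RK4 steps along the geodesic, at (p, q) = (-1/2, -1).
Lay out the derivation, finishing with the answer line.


f(Y) = (dp/dtau, dq/dtau, -Gamma^p_ij Y'^i Y'^j, -Gamma^q_ij Y'^i Y'^j) with the Gammas evaluated at the stage position; h = 0.150000; intermediate values shown to 6 dp
step 0: p = -0.5000, q = -1.0000, dp/dtau = 2.0000, dq/dtau = -1.2500
step 1:
  k1: at (p, q) = (-0.500000, -1.000000), (dp/dtau, dq/dtau) = (2.000000, -1.250000); Gamma_ppp = 0.000000, Gamma_ppq = 0.000000, Gamma_pqq = 0.264706, Gamma_qpp = 0.000000, Gamma_qpq = -0.222222, Gamma_qqq = 0.000000; k1 = (2.000000, -1.250000, -0.413603, -1.111111)
  k2: at (p, q) = (-0.350000, -1.093750), (dp/dtau, dq/dtau) = (1.968980, -1.333333); Gamma_ppp = 0.000000, Gamma_ppq = 0.000000, Gamma_pqq = 0.255882, Gamma_qpp = 0.000000, Gamma_qpq = -0.229885, Gamma_qqq = 0.000000; k2 = (1.968980, -1.333333, -0.454902, -1.207037)
  k3: at (p, q) = (-0.352327, -1.100000), (dp/dtau, dq/dtau) = (1.965882, -1.340528); Gamma_ppp = 0.000000, Gamma_ppq = 0.000000, Gamma_pqq = 0.256019, Gamma_qpp = 0.000000, Gamma_qpq = -0.229762, Gamma_qqq = 0.000000; k3 = (1.965882, -1.340528, -0.460070, -1.210994)
  k4: at (p, q) = (-0.205118, -1.201079), (dp/dtau, dq/dtau) = (1.930989, -1.431649); Gamma_ppp = 0.000000, Gamma_ppq = 0.000000, Gamma_pqq = 0.247360, Gamma_qpp = 0.000000, Gamma_qpq = -0.237805, Gamma_qqq = 0.000000; k4 = (1.930989, -1.431649, -0.506993, -1.314826)
  Y <- Y + (h/6)(k1 + 2k2 + 2k3 + k4): p = -0.2050, q = -1.2007, dp/dtau = 1.9312, dq/dtau = -1.4315
step 2:
  k1: at (p, q) = (-0.204982, -1.200734), (dp/dtau, dq/dtau) = (1.931236, -1.431550); Gamma_ppp = 0.000000, Gamma_ppq = 0.000000, Gamma_pqq = 0.247352, Gamma_qpp = 0.000000, Gamma_qpq = -0.237813, Gamma_qqq = 0.000000; k1 = (1.931236, -1.431550, -0.506907, -1.314946)
  k2: at (p, q) = (-0.060139, -1.308101), (dp/dtau, dq/dtau) = (1.893218, -1.530171); Gamma_ppp = 0.000000, Gamma_ppq = 0.000000, Gamma_pqq = 0.238832, Gamma_qpp = 0.000000, Gamma_qpq = -0.246297, Gamma_qqq = 0.000000; k2 = (1.893218, -1.530171, -0.559206, -1.427019)
  k3: at (p, q) = (-0.062991, -1.315497), (dp/dtau, dq/dtau) = (1.889296, -1.538576); Gamma_ppp = 0.000000, Gamma_ppq = 0.000000, Gamma_pqq = 0.238999, Gamma_qpp = 0.000000, Gamma_qpq = -0.246124, Gamma_qqq = 0.000000; k3 = (1.889296, -1.538576, -0.565764, -1.430880)
  k4: at (p, q) = (0.078412, -1.431521), (dp/dtau, dq/dtau) = (1.846372, -1.646182); Gamma_ppp = 0.000000, Gamma_ppq = 0.000000, Gamma_pqq = 0.230682, Gamma_qpp = 0.000000, Gamma_qpq = -0.254999, Gamma_qqq = 0.000000; k4 = (1.846372, -1.646182, -0.625128, -1.550119)
  Y <- Y + (h/6)(k1 + 2k2 + 2k3 + k4): p = 0.0786, q = -1.4311, dp/dtau = 1.8467, dq/dtau = -1.6461

Answer: p = 0.0786, q = -1.4311, dp/dtau = 1.8467, dq/dtau = -1.6461
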